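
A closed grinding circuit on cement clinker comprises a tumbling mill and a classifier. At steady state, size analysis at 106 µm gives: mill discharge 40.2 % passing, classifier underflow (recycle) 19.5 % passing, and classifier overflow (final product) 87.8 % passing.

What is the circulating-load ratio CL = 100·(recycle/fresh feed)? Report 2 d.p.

Balance %-passing 106 µm (r = R/F):
d + r·d = r·u + o → r(d−u) = o−d
r = (87.8 − 40.2)/(40.2 − 19.5) = 47.6/20.7 = 2.2995
CL = 100·r = 229.95 %

CL = 229.95 %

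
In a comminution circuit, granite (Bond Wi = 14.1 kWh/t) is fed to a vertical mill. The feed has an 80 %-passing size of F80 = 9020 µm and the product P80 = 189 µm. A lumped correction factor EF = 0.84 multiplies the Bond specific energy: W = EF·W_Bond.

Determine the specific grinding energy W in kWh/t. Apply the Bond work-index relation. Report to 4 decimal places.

W = 7.3682 kWh/t

W = 10·Wi·[P80^(−½) − F80^(−½)]
1/√189 = 0.072739;  1/√9020 = 0.010529
W = 10·14.1·(0.072739 − 0.010529) = 8.7716 kWh/t
Apply correction: 8.7716 × 0.84 = 7.3682 kWh/t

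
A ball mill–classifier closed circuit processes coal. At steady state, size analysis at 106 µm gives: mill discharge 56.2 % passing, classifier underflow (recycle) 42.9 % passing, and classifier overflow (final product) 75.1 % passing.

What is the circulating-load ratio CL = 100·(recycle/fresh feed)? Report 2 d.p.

CL = 142.11 %

Mass balance on the −106 µm fraction:
d + r·d = r·u + o → r(d−u) = o−d
r = (75.1 − 56.2)/(56.2 − 42.9) = 18.9/13.3 = 1.4211
CL = 100·r = 142.11 %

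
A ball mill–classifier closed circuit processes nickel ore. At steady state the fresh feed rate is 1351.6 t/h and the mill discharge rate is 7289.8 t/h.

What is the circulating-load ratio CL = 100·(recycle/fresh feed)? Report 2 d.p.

Discharge = new feed + return, hence
R = M − F = 7289.8 − 1351.6 = 5938.2 t/h
CL = 100·R/F = 100·5938.2/1351.6 = 439.35 %

CL = 439.35 %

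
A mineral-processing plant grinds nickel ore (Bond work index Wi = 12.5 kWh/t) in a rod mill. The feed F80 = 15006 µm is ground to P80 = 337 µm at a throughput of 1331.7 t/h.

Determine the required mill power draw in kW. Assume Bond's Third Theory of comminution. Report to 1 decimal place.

W = 10 Wi / √P80 − 10 Wi / √F80
W = 10·12.5·(1/√337 − 1/√15006) = 10·12.5·(0.046310) = 5.7888 kWh/t
Mill draw = 5.7888 × 1331.7 = 7708.9 kW

P = 7708.9 kW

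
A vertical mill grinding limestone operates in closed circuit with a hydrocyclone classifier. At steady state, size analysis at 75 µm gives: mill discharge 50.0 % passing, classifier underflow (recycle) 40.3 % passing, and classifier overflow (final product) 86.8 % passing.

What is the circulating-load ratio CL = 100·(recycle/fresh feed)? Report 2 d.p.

CL = 379.38 %

Two-product formula at 75 µm:
(1+r)·d = r·u + o ⇒ r = (o−d)/(d−u)
r = (86.8 − 50.0)/(50.0 − 40.3) = 36.8/9.7 = 3.7938
CL = 100·r = 379.38 %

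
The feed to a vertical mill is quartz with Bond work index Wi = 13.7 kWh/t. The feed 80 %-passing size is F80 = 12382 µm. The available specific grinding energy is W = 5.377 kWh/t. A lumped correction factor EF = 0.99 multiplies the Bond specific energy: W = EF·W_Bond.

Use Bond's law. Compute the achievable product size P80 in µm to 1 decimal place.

Bond:  W = 10 Wi (1/√P − 1/√F)
W_Bond = W / EF = 5.377 / 0.99 = 5.4313 kWh/t
1/√P80 = 1/√F80 + W_Bond/(10·Wi)
  = 5.4313/(10·13.7) + 1/√12382 = 0.039645 + 0.008987 = 0.048631
P80 = (1/0.048631)² = 20.5628² = 422.83 µm

P80 = 422.8 µm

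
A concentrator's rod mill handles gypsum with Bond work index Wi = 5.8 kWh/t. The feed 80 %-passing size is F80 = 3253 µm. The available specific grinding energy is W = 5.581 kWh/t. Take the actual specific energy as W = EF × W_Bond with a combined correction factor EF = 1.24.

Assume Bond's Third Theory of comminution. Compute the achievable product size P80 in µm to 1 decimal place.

P80 = 110.5 µm

W = 10 Wi (P80^-0.5 − F80^-0.5)
W_Bond = W / EF = 5.581 / 1.24 = 4.5008 kWh/t
P80^(−½) = W_Bond/(10 Wi) + F80^(−½)
  = 4.5008/(10·5.8) + 1/√3253 = 0.077600 + 0.017533 = 0.095133
P80 = (1/0.095133)² = 10.5116² = 110.49 µm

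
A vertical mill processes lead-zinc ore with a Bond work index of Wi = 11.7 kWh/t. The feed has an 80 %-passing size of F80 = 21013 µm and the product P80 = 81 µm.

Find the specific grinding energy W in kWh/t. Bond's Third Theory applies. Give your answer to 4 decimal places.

Bond:  W = 10 Wi (1/√P − 1/√F)
1/√81 = 0.111111;  1/√21013 = 0.006899
W = 10·11.7·(0.111111 − 0.006899) = 12.1929 kWh/t

W = 12.1929 kWh/t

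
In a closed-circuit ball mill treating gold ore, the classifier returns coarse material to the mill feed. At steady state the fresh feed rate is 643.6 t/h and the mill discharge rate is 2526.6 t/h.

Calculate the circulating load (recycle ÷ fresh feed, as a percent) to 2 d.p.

CL = 292.57 %

M = F + R at steady state, so:
R = M − F = 2526.6 − 643.6 = 1883.0 t/h
CL = 100·R/F = 100·1883.0/643.6 = 292.57 %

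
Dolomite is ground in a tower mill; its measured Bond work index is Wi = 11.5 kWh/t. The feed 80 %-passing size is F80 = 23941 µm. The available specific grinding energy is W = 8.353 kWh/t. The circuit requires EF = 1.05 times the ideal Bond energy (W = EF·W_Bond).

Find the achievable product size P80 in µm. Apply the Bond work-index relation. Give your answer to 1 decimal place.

W = 10 Wi (P80^-0.5 − F80^-0.5)
W_Bond = W / EF = 8.353 / 1.05 = 7.9552 kWh/t
P80^(−½) = W_Bond/(10 Wi) + F80^(−½)
  = 7.9552/(10·11.5) + 1/√23941 = 0.069176 + 0.006463 = 0.075639
P80 = (1/0.075639)² = 13.2207² = 174.79 µm

P80 = 174.8 µm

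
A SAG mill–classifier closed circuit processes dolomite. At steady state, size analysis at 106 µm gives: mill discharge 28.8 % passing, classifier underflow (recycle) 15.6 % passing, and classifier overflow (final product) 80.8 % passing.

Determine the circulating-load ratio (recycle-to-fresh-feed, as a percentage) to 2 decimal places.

Classifier node, passing 106 µm:
r = (o − d)/(d − u)
r = (80.8 − 28.8)/(28.8 − 15.6) = 52.0/13.2 = 3.9394
CL = 100·r = 393.94 %

CL = 393.94 %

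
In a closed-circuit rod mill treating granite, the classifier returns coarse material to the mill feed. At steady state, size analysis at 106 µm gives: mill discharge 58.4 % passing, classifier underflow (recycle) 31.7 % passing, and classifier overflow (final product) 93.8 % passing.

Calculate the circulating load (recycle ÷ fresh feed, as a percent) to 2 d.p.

CL = 132.58 %

Balance %-passing 106 µm (r = R/F):
Fd + Rd = Ru + Fo ⇒ R/F = (o−d)/(d−u)
r = (93.8 − 58.4)/(58.4 − 31.7) = 35.4/26.7 = 1.3258
CL = 100·r = 132.58 %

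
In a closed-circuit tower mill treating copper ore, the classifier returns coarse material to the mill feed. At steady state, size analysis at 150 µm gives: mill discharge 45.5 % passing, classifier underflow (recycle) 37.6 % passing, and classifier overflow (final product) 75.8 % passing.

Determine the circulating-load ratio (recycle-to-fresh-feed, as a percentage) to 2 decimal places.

Let r = R/F. Size balance at 150 µm:
d + r·d = r·u + o → r(d−u) = o−d
r = (75.8 − 45.5)/(45.5 − 37.6) = 30.3/7.9 = 3.8354
CL = 100·r = 383.54 %

CL = 383.54 %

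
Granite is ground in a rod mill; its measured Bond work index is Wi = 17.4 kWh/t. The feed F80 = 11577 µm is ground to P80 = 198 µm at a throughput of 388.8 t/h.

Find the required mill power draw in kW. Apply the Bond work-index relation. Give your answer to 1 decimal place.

P = 4179.0 kW

Bond: W = 10·Wi·(1/√P80 − 1/√F80)
W = 10·17.4·(1/√198 − 1/√11577) = 10·17.4·(0.061773) = 10.7485 kWh/t
Power = W × throughput = 10.7485 kWh/t × 388.8 t/h = 4179.0 kW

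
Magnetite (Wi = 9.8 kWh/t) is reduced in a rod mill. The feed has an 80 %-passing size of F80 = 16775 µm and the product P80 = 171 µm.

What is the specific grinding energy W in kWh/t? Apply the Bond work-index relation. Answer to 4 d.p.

Bond:  W = 10 Wi (1/√P − 1/√F)
1/√171 = 0.076472;  1/√16775 = 0.007721
W = 10·9.8·(0.076472 − 0.007721) = 6.7376 kWh/t

W = 6.7376 kWh/t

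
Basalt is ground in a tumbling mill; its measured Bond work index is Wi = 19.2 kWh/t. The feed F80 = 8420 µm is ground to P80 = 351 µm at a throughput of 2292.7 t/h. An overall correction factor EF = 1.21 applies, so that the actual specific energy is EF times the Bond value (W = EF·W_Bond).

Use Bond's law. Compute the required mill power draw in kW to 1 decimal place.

P = 22625.6 kW

W = 10 Wi (1/√P80 − 1/√F80)  [Bond]
W = 10·19.2·(1/√351 − 1/√8420) = 10·19.2·(0.042478) = 8.1558 kWh/t
W_actual = 1.21 × 8.1558 = 9.8685 kWh/t
Mill draw = 9.8685 × 2292.7 = 22625.6 kW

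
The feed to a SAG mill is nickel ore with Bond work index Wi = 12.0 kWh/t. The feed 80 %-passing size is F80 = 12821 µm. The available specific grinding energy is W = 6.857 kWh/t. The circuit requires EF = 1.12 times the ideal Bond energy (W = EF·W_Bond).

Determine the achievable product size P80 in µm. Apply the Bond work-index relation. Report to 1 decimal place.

Bond:  W = 10 Wi (1/√P − 1/√F)
W_Bond = W / EF = 6.857 / 1.12 = 6.1223 kWh/t
P80^-0.5 = F80^-0.5 + W_Bond/(10 Wi)
  = 6.1223/(10·12.0) + 1/√12821 = 0.051019 + 0.008832 = 0.059851
P80 = (1/0.059851)² = 16.7082² = 279.16 µm

P80 = 279.2 µm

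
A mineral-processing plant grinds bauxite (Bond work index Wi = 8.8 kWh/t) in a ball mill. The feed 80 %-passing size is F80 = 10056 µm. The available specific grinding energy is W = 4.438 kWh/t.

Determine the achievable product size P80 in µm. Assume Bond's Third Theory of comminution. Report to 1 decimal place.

P80 = 274.1 µm

W = 10 Wi (1/√P80 − 1/√F80)  [Bond]
1/√P80 = 1/√F80 + W/(10·Wi)
  = 4.4380/(10·8.8) + 1/√10056 = 0.050432 + 0.009972 = 0.060404
P80 = (1/0.060404)² = 16.5552² = 274.08 µm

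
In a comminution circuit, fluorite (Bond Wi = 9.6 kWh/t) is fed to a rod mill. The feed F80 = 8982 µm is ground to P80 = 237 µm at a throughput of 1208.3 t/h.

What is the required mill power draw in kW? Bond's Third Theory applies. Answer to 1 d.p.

P = 6310.9 kW

W = 10 Wi / √P80 − 10 Wi / √F80
W = 10·9.6·(1/√237 − 1/√8982) = 10·9.6·(0.054405) = 5.2229 kWh/t
Mill draw = 5.2229 × 1208.3 = 6310.9 kW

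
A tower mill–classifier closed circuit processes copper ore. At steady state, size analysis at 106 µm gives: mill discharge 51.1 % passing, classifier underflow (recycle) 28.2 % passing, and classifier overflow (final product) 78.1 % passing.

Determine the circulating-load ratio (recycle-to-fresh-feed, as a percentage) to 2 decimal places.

Balance %-passing 106 µm (r = R/F):
(1+r)·d = r·u + o ⇒ r = (o−d)/(d−u)
r = (78.1 − 51.1)/(51.1 − 28.2) = 27.0/22.9 = 1.1790
CL = 100·r = 117.90 %

CL = 117.90 %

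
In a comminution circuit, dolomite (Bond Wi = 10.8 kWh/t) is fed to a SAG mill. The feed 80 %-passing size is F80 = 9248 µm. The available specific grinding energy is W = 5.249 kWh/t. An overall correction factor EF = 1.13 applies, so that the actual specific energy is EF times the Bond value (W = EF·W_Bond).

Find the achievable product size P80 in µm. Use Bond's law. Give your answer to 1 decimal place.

W = 10·Wi·(P80^(-½) − F80^(-½))
W_Bond = W / EF = 5.249 / 1.13 = 4.6451 kWh/t
⇒ 1/√P80 = W_Bond/(10·Wi) + 1/√F80
  = 4.6451/(10·10.8) + 1/√9248 = 0.043010 + 0.010399 = 0.053409
P80 = (1/0.053409)² = 18.7234² = 350.57 µm

P80 = 350.6 µm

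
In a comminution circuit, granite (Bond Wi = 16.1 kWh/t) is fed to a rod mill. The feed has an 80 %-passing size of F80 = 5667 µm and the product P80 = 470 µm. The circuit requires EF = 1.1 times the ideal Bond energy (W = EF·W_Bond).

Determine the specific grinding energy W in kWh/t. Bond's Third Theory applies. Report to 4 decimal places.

W = 5.8164 kWh/t

Bond: W = 10·Wi·(1/√P80 − 1/√F80)
1/√470 = 0.046127;  1/√5667 = 0.013284
W = 10·16.1·(0.046127 − 0.013284) = 5.2877 kWh/t
With EF = 1.1: W = 5.2877·1.1 = 5.8164 kWh/t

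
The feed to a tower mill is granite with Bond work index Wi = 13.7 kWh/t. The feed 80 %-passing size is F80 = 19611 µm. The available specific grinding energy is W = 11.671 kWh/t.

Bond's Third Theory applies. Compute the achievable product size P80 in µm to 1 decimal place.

W = 10·Wi·(P80^(-½) − F80^(-½))
⇒ 1/√P80 = W/(10·Wi) + 1/√F80
  = 11.6710/(10·13.7) + 1/√19611 = 0.085190 + 0.007141 = 0.092331
P80 = (1/0.092331)² = 10.8306² = 117.30 µm

P80 = 117.3 µm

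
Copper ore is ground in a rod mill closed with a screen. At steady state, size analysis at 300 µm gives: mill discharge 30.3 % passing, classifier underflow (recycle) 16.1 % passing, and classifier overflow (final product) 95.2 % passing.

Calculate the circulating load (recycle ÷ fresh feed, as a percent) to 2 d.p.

CL = 457.04 %

Let r = R/F. Size balance at 300 µm:
(1+r)·d = r·u + o ⇒ r = (o−d)/(d−u)
r = (95.2 − 30.3)/(30.3 − 16.1) = 64.9/14.2 = 4.5704
CL = 100·r = 457.04 %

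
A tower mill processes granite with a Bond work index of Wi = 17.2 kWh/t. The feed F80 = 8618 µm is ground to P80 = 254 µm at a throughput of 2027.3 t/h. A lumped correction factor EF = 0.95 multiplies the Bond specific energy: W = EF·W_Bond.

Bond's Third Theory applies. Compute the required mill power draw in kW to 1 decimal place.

P = 17216.8 kW

W_Bond = 10·Wi·(1/√P₈₀ − 1/√F₈₀)
W = 10·17.2·(1/√254 − 1/√8618) = 10·17.2·(0.051974) = 8.9395 kWh/t
Apply correction: 8.9395 × 0.95 = 8.4925 kWh/t
Mill draw = 8.4925 × 2027.3 = 17216.8 kW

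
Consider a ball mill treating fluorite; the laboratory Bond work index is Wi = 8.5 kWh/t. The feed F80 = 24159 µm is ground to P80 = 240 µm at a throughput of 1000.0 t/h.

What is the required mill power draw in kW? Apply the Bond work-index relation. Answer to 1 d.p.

P = 4939.9 kW

W_Bond = 10·Wi·(1/√P₈₀ − 1/√F₈₀)
W = 10·8.5·(1/√240 − 1/√24159) = 10·8.5·(0.058116) = 4.9399 kWh/t
Mill draw = 4.9399 × 1000.0 = 4939.9 kW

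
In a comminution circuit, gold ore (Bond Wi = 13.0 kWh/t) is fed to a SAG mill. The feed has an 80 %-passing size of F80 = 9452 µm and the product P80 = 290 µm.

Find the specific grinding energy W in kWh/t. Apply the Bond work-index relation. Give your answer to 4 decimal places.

W = 6.2967 kWh/t

W = 10·Wi·(P80^(-½) − F80^(-½))
1/√290 = 0.058722;  1/√9452 = 0.010286
W = 10·13.0·(0.058722 − 0.010286) = 6.2967 kWh/t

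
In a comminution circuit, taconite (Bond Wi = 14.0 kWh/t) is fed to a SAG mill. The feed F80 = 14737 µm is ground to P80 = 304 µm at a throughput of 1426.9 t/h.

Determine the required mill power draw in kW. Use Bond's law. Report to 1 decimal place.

P = 9811.8 kW

Bond: W = 10·Wi·(1/√P80 − 1/√F80)
W = 10·14.0·(1/√304 − 1/√14737) = 10·14.0·(0.049116) = 6.8763 kWh/t
Power = W × throughput = 6.8763 kWh/t × 1426.9 t/h = 9811.8 kW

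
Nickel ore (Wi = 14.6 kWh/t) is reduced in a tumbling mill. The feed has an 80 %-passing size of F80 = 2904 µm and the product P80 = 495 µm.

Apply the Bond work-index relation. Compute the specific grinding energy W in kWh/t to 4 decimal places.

W = 3.8529 kWh/t

Bond:  W = 10 Wi (1/√P − 1/√F)
1/√495 = 0.044947;  1/√2904 = 0.018557
W = 10·14.6·(0.044947 − 0.018557) = 3.8529 kWh/t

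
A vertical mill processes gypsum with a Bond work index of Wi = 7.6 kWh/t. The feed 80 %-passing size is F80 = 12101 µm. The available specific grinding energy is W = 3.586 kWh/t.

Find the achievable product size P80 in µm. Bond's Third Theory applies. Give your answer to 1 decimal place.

P80 = 315.8 µm

W = 10 Wi / √P80 − 10 Wi / √F80
⇒ 1/√P80 = W/(10·Wi) + 1/√F80
  = 3.5860/(10·7.6) + 1/√12101 = 0.047184 + 0.009091 = 0.056275
P80 = (1/0.056275)² = 17.7700² = 315.77 µm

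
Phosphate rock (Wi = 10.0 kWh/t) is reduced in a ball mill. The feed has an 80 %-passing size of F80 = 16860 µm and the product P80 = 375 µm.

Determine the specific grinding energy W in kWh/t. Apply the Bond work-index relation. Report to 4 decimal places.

W = 10·Wi·[P80^(−½) − F80^(−½)]
1/√375 = 0.051640;  1/√16860 = 0.007701
W = 10·10.0·(0.051640 − 0.007701) = 4.3938 kWh/t

W = 4.3938 kWh/t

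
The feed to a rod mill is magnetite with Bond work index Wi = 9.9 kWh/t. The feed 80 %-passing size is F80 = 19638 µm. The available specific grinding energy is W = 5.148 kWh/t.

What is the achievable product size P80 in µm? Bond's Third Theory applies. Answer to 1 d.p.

W = 10·Wi·(P80^(-½) − F80^(-½))
P80^(−½) = W/(10 Wi) + F80^(−½)
  = 5.1480/(10·9.9) + 1/√19638 = 0.052000 + 0.007136 = 0.059136
P80 = (1/0.059136)² = 16.9102² = 285.95 µm

P80 = 286.0 µm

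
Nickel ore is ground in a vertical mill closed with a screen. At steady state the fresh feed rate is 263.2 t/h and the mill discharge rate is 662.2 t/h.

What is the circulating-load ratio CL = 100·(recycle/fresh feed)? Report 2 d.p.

CL = 151.60 %

Discharge = new feed + return, hence
R = M − F = 662.2 − 263.2 = 399.0 t/h
CL = 100·R/F = 100·399.0/263.2 = 151.60 %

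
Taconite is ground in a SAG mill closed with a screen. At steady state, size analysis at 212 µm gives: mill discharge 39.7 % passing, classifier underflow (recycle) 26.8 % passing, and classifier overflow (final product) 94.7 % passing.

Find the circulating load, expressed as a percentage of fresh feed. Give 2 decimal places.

Mass balance on the −212 µm fraction:
Fd + Rd = Ru + Fo ⇒ R/F = (o−d)/(d−u)
r = (94.7 − 39.7)/(39.7 − 26.8) = 55.0/12.9 = 4.2636
CL = 100·r = 426.36 %

CL = 426.36 %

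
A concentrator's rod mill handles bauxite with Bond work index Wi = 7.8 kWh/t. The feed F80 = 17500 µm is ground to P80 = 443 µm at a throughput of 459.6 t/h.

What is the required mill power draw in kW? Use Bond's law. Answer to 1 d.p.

P = 1432.2 kW

W = 10 Wi (1/√P80 − 1/√F80)  [Bond]
W = 10·7.8·(1/√443 − 1/√17500) = 10·7.8·(0.039952) = 3.1163 kWh/t
P = W·T = 3.1163·459.6 = 1432.2 kW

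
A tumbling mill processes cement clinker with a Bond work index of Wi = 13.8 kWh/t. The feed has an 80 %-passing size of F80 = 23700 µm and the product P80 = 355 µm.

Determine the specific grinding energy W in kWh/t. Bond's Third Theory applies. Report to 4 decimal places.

W = 10 Wi / √P80 − 10 Wi / √F80
1/√355 = 0.053074;  1/√23700 = 0.006496
W = 10·13.8·(0.053074 − 0.006496) = 6.4279 kWh/t

W = 6.4279 kWh/t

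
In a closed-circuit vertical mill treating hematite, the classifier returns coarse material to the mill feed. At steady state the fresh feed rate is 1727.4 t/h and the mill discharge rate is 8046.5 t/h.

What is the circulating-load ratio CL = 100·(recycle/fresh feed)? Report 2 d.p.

CL = 365.82 %

Steady state: M = F + R.
R = M − F = 8046.5 − 1727.4 = 6319.1 t/h
CL = 100·R/F = 100·6319.1/1727.4 = 365.82 %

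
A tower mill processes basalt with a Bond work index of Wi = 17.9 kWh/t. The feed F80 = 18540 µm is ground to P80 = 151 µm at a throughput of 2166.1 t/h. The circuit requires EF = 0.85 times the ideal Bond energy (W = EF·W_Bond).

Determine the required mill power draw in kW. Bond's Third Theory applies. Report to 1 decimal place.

W = 10 Wi (P80^-0.5 − F80^-0.5)
W = 10·17.9·(1/√151 − 1/√18540) = 10·17.9·(0.074035) = 13.2522 kWh/t
W_actual = 0.85 × 13.2522 = 11.2644 kWh/t
P = W·T = 11.2644·2166.1 = 24399.8 kW

P = 24399.8 kW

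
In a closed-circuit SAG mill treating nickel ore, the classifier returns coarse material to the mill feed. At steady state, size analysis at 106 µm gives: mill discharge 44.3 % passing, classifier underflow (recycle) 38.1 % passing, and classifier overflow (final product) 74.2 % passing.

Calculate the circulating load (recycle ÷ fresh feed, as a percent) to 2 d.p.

Two-product formula at 106 µm:
Fd + Rd = Ru + Fo ⇒ R/F = (o−d)/(d−u)
r = (74.2 − 44.3)/(44.3 − 38.1) = 29.9/6.2 = 4.8226
CL = 100·r = 482.26 %

CL = 482.26 %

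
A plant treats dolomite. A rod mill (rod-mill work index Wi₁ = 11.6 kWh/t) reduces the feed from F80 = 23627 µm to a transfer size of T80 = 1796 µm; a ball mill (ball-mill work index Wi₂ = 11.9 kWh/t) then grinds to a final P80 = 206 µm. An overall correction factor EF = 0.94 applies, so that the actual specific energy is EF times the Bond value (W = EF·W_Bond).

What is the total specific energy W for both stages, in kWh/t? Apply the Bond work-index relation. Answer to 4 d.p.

W = 7.0177 kWh/t

W = 10·Wi·(P80^(-½) − F80^(-½))
Stage 1 (23627→1796 µm, Wi₁=11.6): W₁ = 10·11.6·(0.023596 − 0.006506) = 1.9825 kWh/t
Stage 2 (1796→206 µm, Wi₂=11.9): W₂ = 10·11.9·(0.069673 − 0.023596) = 5.4831 kWh/t
W = W₁ + W₂ = 1.9825 + 5.4831 = 7.4657 kWh/t
Apply correction: 7.4657 × 0.94 = 7.0177 kWh/t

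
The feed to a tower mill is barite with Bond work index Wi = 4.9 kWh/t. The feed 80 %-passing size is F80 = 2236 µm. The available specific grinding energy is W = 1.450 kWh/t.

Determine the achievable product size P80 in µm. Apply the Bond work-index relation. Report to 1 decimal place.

W = 10·Wi·(P80^(-½) − F80^(-½))
P80^(−½) = W/(10 Wi) + F80^(−½)
  = 1.4500/(10·4.9) + 1/√2236 = 0.029592 + 0.021148 = 0.050740
P80 = (1/0.050740)² = 19.7085² = 388.42 µm

P80 = 388.4 µm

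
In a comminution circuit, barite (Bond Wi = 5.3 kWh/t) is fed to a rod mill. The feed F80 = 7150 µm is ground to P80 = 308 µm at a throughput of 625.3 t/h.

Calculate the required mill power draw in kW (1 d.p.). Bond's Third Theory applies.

P = 1496.4 kW

W = 10·Wi·[P80^(−½) − F80^(−½)]
W = 10·5.3·(1/√308 − 1/√7150) = 10·5.3·(0.045154) = 2.3932 kWh/t
Power = W × throughput = 2.3932 kWh/t × 625.3 t/h = 1496.4 kW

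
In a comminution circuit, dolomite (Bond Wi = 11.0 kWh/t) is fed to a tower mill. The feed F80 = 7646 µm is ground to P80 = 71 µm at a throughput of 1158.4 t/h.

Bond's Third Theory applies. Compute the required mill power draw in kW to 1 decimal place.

P = 13665.2 kW

W = 10 Wi / √P80 − 10 Wi / √F80
W = 10·11.0·(1/√71 − 1/√7646) = 10·11.0·(0.107242) = 11.7966 kWh/t
P = W·T = 11.7966·1158.4 = 13665.2 kW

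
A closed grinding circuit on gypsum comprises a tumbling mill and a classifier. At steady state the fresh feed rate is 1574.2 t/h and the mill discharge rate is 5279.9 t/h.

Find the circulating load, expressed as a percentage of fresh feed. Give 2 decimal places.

Steady state: M = F + R.
R = M − F = 5279.9 − 1574.2 = 3705.7 t/h
CL = 100·R/F = 100·3705.7/1574.2 = 235.40 %

CL = 235.40 %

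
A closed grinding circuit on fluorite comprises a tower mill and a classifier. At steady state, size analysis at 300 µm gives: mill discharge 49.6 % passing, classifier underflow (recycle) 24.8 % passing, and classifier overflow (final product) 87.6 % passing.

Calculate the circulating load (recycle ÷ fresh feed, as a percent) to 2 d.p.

Classifier node, passing 300 µm:
(1+r)·d = r·u + o ⇒ r = (o−d)/(d−u)
r = (87.6 − 49.6)/(49.6 − 24.8) = 38.0/24.8 = 1.5323
CL = 100·r = 153.23 %

CL = 153.23 %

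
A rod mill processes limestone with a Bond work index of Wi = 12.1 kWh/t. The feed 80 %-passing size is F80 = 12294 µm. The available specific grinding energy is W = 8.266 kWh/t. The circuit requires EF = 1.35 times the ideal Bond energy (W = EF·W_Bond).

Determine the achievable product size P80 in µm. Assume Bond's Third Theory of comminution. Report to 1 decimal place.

P80 = 281.3 µm

Bond: W = 10·Wi·(1/√P80 − 1/√F80)
W_Bond = W / EF = 8.266 / 1.35 = 6.1230 kWh/t
⇒ 1/√P80 = W_Bond/(10·Wi) + 1/√F80
  = 6.1230/(10·12.1) + 1/√12294 = 0.050603 + 0.009019 = 0.059622
P80 = (1/0.059622)² = 16.7724² = 281.31 µm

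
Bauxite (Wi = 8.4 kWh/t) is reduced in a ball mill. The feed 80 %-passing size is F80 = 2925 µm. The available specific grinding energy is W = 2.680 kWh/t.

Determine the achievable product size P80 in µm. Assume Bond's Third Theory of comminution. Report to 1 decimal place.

P80 = 393.8 µm

W = 10·Wi·[P80^(−½) − F80^(−½)]
P80^-0.5 = F80^-0.5 + W/(10 Wi)
  = 2.6800/(10·8.4) + 1/√2925 = 0.031905 + 0.018490 = 0.050395
P80 = (1/0.050395)² = 19.8433² = 393.76 µm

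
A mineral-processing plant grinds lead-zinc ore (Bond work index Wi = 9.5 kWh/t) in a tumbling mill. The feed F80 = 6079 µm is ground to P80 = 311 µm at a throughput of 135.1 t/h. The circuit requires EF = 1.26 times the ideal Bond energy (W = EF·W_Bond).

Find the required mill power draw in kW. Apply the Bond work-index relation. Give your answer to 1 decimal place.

W = 10·Wi·(P80^(-½) − F80^(-½))
W = 10·9.5·(1/√311 − 1/√6079) = 10·9.5·(0.043879) = 4.1685 kWh/t
W_actual = 1.26 × 4.1685 = 5.2523 kWh/t
Mill draw = 5.2523 × 135.1 = 709.6 kW

P = 709.6 kW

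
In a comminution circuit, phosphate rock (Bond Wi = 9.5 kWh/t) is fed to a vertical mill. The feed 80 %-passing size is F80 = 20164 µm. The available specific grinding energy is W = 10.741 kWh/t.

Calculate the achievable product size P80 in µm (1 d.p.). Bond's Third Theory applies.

Bond: W = 10·Wi·(1/√P80 − 1/√F80)
1/√P80 = 1/√F80 + W/(10·Wi)
  = 10.7410/(10·9.5) + 1/√20164 = 0.113063 + 0.007042 = 0.120105
P80 = (1/0.120105)² = 8.3260² = 69.32 µm

P80 = 69.3 µm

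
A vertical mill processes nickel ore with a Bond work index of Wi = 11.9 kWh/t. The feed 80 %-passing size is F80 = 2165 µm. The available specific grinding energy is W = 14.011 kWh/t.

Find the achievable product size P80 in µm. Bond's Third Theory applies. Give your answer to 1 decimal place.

P80 = 51.6 µm

W = 10 Wi (P80^-0.5 − F80^-0.5)
⇒ 1/√P80 = W/(10 Wi) + 1/√F80
  = 14.0110/(10·11.9) + 1/√2165 = 0.117739 + 0.021492 = 0.139231
P80 = (1/0.139231)² = 7.1823² = 51.59 µm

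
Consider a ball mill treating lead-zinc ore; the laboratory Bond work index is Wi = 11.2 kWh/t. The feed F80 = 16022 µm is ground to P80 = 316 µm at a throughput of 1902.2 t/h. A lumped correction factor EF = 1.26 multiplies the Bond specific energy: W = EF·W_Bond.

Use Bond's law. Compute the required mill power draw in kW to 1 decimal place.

W = 10 Wi (P80^-0.5 − F80^-0.5)
W = 10·11.2·(1/√316 − 1/√16022) = 10·11.2·(0.048354) = 5.4157 kWh/t
Corrected W = EF·W_Bond = 1.26·5.4157 = 6.8237 kWh/t
P_mill = W·ṁ = 6.8237·1902.2 = 12980.1 kW

P = 12980.1 kW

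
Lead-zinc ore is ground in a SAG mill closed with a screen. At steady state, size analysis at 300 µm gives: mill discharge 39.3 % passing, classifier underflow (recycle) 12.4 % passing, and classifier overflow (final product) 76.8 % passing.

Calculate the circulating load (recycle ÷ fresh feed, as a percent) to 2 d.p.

Two-product formula at 300 µm:
(1+r)d = ru + o → r = (o−d)/(d−u)
r = (76.8 − 39.3)/(39.3 − 12.4) = 37.5/26.9 = 1.3941
CL = 100·r = 139.41 %

CL = 139.41 %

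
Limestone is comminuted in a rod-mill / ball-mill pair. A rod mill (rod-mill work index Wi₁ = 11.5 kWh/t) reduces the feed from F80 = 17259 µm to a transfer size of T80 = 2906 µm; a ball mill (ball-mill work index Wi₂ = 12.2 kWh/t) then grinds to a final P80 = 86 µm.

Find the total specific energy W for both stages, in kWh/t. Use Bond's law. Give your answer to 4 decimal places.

W = 12.1504 kWh/t

Bond: W = 10·Wi·(1/√P80 − 1/√F80)
Stage 1 (17259→2906 µm, Wi₁=11.5): W₁ = 10·11.5·(0.018550 − 0.007612) = 1.2579 kWh/t
Stage 2 (2906→86 µm, Wi₂=12.2): W₂ = 10·12.2·(0.107833 − 0.018550) = 10.8925 kWh/t
W = W₁ + W₂ = 1.2579 + 10.8925 = 12.1504 kWh/t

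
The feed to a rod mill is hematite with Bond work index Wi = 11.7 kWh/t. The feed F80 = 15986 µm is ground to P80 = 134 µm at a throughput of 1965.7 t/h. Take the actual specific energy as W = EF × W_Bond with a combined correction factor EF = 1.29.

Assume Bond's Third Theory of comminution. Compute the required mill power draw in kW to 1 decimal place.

P = 23283.0 kW

W = 10 Wi / √P80 − 10 Wi / √F80
W = 10·11.7·(1/√134 − 1/√15986) = 10·11.7·(0.078478) = 9.1819 kWh/t
With EF = 1.29: W = 9.1819·1.29 = 11.8446 kWh/t
Power = W × throughput = 11.8446 kWh/t × 1965.7 t/h = 23283.0 kW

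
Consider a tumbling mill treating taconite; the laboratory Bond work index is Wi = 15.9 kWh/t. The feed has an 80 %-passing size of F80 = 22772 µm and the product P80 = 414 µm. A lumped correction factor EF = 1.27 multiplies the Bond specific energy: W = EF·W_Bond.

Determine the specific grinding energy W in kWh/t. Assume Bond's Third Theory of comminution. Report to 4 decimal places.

W = 8.5862 kWh/t

Bond:  W = 10 Wi (1/√P − 1/√F)
1/√414 = 0.049147;  1/√22772 = 0.006627
W = 10·15.9·(0.049147 − 0.006627) = 6.7608 kWh/t
With EF = 1.27: W = 6.7608·1.27 = 8.5862 kWh/t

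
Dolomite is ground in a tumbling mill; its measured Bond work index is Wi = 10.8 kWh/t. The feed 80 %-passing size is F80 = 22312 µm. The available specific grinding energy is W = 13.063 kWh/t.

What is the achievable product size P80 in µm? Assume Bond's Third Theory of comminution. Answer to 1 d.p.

P80 = 61.4 µm

Bond:  W = 10 Wi (1/√P − 1/√F)
P80^(−½) = W/(10 Wi) + F80^(−½)
  = 13.0630/(10·10.8) + 1/√22312 = 0.120954 + 0.006695 = 0.127648
P80 = (1/0.127648)² = 7.8340² = 61.37 µm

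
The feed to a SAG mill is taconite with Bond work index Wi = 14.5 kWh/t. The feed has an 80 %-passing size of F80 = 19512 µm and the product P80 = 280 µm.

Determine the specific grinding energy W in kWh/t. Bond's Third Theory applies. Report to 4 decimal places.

Bond:  W = 10 Wi (1/√P − 1/√F)
1/√280 = 0.059761;  1/√19512 = 0.007159
W = 10·14.5·(0.059761 − 0.007159) = 7.6274 kWh/t

W = 7.6274 kWh/t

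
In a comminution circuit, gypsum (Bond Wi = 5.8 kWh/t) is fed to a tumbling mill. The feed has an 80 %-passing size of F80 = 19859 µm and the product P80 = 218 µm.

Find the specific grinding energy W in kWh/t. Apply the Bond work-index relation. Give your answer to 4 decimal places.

W = 3.5167 kWh/t

Bond:  W = 10 Wi (1/√P − 1/√F)
1/√218 = 0.067729;  1/√19859 = 0.007096
W = 10·5.8·(0.067729 − 0.007096) = 3.5167 kWh/t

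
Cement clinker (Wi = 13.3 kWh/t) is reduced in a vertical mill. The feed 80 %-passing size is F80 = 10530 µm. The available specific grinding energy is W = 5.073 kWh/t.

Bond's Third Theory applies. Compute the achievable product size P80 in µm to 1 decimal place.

Bond:  W = 10 Wi (1/√P − 1/√F)
1/√P80 = 1/√F80 + W/(10·Wi)
  = 5.0730/(10·13.3) + 1/√10530 = 0.038143 + 0.009745 = 0.047888
P80 = (1/0.047888)² = 20.8821² = 436.06 µm

P80 = 436.1 µm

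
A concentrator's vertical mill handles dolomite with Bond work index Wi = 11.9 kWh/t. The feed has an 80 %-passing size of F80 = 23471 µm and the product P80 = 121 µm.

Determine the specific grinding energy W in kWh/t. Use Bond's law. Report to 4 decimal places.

W = 10.0414 kWh/t

W_Bond = 10·Wi·(1/√P₈₀ − 1/√F₈₀)
1/√121 = 0.090909;  1/√23471 = 0.006527
W = 10·11.9·(0.090909 − 0.006527) = 10.0414 kWh/t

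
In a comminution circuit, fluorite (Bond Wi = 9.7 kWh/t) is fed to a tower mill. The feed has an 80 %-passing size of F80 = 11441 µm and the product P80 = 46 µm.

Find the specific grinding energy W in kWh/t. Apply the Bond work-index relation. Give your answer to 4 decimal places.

W = 13.3950 kWh/t

W = 10·Wi·[P80^(−½) − F80^(−½)]
1/√46 = 0.147442;  1/√11441 = 0.009349
W = 10·9.7·(0.147442 − 0.009349) = 13.3950 kWh/t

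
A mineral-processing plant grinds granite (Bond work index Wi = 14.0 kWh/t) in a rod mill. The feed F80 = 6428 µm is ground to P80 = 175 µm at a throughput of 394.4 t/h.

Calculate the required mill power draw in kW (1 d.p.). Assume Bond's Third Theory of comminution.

P = 3485.2 kW

W = 10·Wi·(P80^(-½) − F80^(-½))
W = 10·14.0·(1/√175 − 1/√6428) = 10·14.0·(0.063120) = 8.8368 kWh/t
P = W·T = 8.8368·394.4 = 3485.2 kW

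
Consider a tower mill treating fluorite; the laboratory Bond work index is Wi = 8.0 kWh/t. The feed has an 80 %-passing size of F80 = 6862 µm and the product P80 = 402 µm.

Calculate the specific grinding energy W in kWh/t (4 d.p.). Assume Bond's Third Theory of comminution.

W = 10 Wi (P80^-0.5 − F80^-0.5)
1/√402 = 0.049875;  1/√6862 = 0.012072
W = 10·8.0·(0.049875 − 0.012072) = 3.0243 kWh/t

W = 3.0243 kWh/t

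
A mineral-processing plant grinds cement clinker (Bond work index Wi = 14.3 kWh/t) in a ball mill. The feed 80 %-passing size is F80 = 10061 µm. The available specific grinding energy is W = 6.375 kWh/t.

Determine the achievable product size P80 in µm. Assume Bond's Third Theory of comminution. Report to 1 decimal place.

P80 = 336.1 µm

W_Bond = 10·Wi·(1/√P₈₀ − 1/√F₈₀)
⇒ 1/√P80 = W/(10 Wi) + 1/√F80
  = 6.3750/(10·14.3) + 1/√10061 = 0.044580 + 0.009970 = 0.054550
P80 = (1/0.054550)² = 18.3318² = 336.05 µm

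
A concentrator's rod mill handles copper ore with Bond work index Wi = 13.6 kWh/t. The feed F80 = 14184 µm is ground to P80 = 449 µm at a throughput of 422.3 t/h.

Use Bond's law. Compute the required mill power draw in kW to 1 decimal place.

W = 10 Wi (P80^-0.5 − F80^-0.5)
W = 10·13.6·(1/√449 − 1/√14184) = 10·13.6·(0.038796) = 5.2763 kWh/t
Power = W × throughput = 5.2763 kWh/t × 422.3 t/h = 2228.2 kW

P = 2228.2 kW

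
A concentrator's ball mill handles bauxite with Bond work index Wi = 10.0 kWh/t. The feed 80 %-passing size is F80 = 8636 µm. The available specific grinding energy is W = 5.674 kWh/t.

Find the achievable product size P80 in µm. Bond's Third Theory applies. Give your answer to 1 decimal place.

W = 10 Wi / √P80 − 10 Wi / √F80
P80^-0.5 = F80^-0.5 + W/(10 Wi)
  = 5.6740/(10·10.0) + 1/√8636 = 0.056740 + 0.010761 = 0.067501
P80 = (1/0.067501)² = 14.8146² = 219.47 µm

P80 = 219.5 µm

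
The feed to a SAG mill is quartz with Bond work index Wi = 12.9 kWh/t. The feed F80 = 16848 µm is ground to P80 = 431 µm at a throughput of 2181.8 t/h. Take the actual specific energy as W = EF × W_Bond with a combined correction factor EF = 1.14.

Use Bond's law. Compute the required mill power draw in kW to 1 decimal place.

P = 12983.1 kW

W = 10 Wi (1/√P80 − 1/√F80)  [Bond]
W = 10·12.9·(1/√431 − 1/√16848) = 10·12.9·(0.040464) = 5.2199 kWh/t
Corrected W = EF·W_Bond = 1.14·5.2199 = 5.9507 kWh/t
P = W·T = 5.9507·2181.8 = 12983.1 kW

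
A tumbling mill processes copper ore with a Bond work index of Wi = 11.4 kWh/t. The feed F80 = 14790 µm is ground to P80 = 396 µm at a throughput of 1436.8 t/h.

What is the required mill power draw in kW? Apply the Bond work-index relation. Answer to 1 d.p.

W = 10 Wi (1/√P80 − 1/√F80)  [Bond]
W = 10·11.4·(1/√396 − 1/√14790) = 10·11.4·(0.042029) = 4.7913 kWh/t
P = W·T = 4.7913·1436.8 = 6884.2 kW

P = 6884.2 kW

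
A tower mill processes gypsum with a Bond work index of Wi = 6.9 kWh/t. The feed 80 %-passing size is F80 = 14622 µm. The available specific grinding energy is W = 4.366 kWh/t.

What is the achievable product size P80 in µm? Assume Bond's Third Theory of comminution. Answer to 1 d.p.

P80 = 195.4 µm

Bond:  W = 10 Wi (1/√P − 1/√F)
⇒ 1/√P80 = W/(10·Wi) + 1/√F80
  = 4.3660/(10·6.9) + 1/√14622 = 0.063275 + 0.008270 = 0.071545
P80 = (1/0.071545)² = 13.9772² = 195.36 µm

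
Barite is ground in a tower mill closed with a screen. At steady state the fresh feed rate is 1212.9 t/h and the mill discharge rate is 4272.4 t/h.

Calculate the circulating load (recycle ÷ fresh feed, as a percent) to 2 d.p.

CL = 252.25 %

Mill node: discharge = fresh + recycle.
R = M − F = 4272.4 − 1212.9 = 3059.5 t/h
CL = 100·R/F = 100·3059.5/1212.9 = 252.25 %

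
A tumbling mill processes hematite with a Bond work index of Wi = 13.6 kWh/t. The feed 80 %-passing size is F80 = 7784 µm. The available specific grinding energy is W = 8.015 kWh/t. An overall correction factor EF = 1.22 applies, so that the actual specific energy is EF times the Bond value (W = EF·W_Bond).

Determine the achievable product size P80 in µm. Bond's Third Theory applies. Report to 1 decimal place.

W = 10 Wi (1/√P80 − 1/√F80)  [Bond]
W_Bond = W / EF = 8.015 / 1.22 = 6.5697 kWh/t
P80^(−½) = W_Bond/(10 Wi) + F80^(−½)
  = 6.5697/(10·13.6) + 1/√7784 = 0.048306 + 0.011334 = 0.059641
P80 = (1/0.059641)² = 16.7670² = 281.13 µm

P80 = 281.1 µm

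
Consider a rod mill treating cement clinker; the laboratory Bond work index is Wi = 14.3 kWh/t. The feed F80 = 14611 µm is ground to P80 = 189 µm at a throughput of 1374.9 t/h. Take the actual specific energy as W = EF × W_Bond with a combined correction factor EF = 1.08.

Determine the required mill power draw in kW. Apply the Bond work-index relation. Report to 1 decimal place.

P = 13688.8 kW

W = 10·Wi·[P80^(−½) − F80^(−½)]
W = 10·14.3·(1/√189 − 1/√14611) = 10·14.3·(0.064466) = 9.2187 kWh/t
Corrected W = EF·W_Bond = 1.08·9.2187 = 9.9562 kWh/t
Power = W × throughput = 9.9562 kWh/t × 1374.9 t/h = 13688.8 kW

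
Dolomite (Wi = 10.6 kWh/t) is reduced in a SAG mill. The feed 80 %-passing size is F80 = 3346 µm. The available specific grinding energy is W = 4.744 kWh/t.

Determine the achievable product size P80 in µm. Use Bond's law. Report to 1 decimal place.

W = 10 Wi (1/√P80 − 1/√F80)  [Bond]
P80^(−½) = W/(10 Wi) + F80^(−½)
  = 4.7440/(10·10.6) + 1/√3346 = 0.044755 + 0.017288 = 0.062042
P80 = (1/0.062042)² = 16.1180² = 259.79 µm

P80 = 259.8 µm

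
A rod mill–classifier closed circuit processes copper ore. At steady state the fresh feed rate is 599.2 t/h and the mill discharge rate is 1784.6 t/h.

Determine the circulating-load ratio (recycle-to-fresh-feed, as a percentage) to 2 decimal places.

Steady state: M = F + R.
R = M − F = 1784.6 − 599.2 = 1185.4 t/h
CL = 100·R/F = 100·1185.4/599.2 = 197.83 %

CL = 197.83 %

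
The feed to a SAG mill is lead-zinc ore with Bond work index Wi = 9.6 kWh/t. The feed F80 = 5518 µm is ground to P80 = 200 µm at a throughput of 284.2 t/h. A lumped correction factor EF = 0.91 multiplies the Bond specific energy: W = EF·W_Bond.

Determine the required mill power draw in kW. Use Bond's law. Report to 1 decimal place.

P = 1421.4 kW

W = 10 Wi / √P80 − 10 Wi / √F80
W = 10·9.6·(1/√200 − 1/√5518) = 10·9.6·(0.057249) = 5.4959 kWh/t
With EF = 0.91: W = 5.4959·0.91 = 5.0012 kWh/t
Mill draw = 5.0012 × 284.2 = 1421.4 kW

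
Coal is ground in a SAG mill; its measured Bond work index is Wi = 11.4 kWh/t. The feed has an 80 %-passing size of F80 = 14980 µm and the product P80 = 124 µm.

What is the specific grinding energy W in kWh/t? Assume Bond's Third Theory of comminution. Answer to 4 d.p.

Bond:  W = 10 Wi (1/√P − 1/√F)
1/√124 = 0.089803;  1/√14980 = 0.008170
W = 10·11.4·(0.089803 − 0.008170) = 9.3061 kWh/t

W = 9.3061 kWh/t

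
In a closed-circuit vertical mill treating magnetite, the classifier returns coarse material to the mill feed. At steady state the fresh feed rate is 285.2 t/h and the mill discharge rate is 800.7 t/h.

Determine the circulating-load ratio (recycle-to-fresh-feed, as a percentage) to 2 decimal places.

CL = 180.75 %

M = F + R at steady state, so:
R = M − F = 800.7 − 285.2 = 515.5 t/h
CL = 100·R/F = 100·515.5/285.2 = 180.75 %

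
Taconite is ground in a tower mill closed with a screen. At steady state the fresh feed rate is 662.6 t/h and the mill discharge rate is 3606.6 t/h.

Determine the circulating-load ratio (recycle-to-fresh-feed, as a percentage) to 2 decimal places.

CL = 444.31 %

Mill node: discharge = fresh + recycle.
R = M − F = 3606.6 − 662.6 = 2944.0 t/h
CL = 100·R/F = 100·2944.0/662.6 = 444.31 %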